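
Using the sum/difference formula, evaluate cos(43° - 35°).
cos(43° - 35°) = cos 43° cos 35° + sin 43° sin 35° = 0.9903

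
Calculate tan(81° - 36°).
tan(81° - 36°) = (tan 81° - tan 36°)/(1 + tan 81° tan 36°) = 1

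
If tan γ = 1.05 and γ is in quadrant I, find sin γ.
sin γ = 0.7241 (using tan²γ + 1 = sec²γ)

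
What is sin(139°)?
sin(139°) = 0.6561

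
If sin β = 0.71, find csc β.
csc β = 1/sin β = 1.408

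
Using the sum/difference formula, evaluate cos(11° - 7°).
cos(11° - 7°) = cos 11° cos 7° + sin 11° sin 7° = 0.9976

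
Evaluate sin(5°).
sin(5°) = 0.08716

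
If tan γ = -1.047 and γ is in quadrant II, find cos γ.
cos γ = -0.6907 (using tan²γ + 1 = sec²γ)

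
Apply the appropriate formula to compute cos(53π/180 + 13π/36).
cos(53π/180 + 13π/36) = cos 53π/180 cos 13π/36 - sin 53π/180 sin 13π/36 = -0.4695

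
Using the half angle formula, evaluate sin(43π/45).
sin(43π/45) = √((1 - cos 86π/45)/2) = 0.1392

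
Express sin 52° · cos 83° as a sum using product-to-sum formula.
sin 52° cos 83° = (1/2)[sin(52°+83°) + sin(52°-83°)]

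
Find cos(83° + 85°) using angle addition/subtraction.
cos(83° + 85°) = cos 83° cos 85° - sin 83° sin 85° = -0.9781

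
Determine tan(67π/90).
tan(67π/90) = -1.036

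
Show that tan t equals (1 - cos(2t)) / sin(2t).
RHS = 2sin²t / (2 sin t cos t) = sin t/cos t = tan t = LHS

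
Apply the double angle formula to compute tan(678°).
tan(678°) = 2 tan 339° / (1 - tan²339°) = -0.9004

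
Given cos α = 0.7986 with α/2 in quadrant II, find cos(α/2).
cos(α/2) = ±√((1 + cos α)/2); negative since α/2 ∈ QII, so cos(α/2) = -0.9483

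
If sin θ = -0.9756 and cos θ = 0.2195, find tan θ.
tan θ = sin θ / cos θ = -4.445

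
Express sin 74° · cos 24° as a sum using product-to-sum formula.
sin 74° cos 24° = (1/2)[sin(74°+24°) + sin(74°-24°)]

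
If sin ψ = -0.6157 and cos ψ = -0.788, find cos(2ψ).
cos(2ψ) = cos²ψ - sin²ψ = 0.2419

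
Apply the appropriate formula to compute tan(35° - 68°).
tan(35° - 68°) = (tan 35° - tan 68°)/(1 + tan 35° tan 68°) = -0.6494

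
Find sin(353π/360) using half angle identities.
sin(353π/360) = √((1 - cos 353π/180)/2) = 0.06105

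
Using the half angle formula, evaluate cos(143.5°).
cos(143.5°) = -√((1 + cos 287°)/2) = -0.8039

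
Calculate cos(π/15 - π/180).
cos(π/15 - π/180) = cos π/15 cos π/180 + sin π/15 sin π/180 = 0.9816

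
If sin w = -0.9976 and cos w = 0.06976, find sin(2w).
sin(2w) = 2 sin w cos w = -0.1392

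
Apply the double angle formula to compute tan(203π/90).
tan(203π/90) = 2 tan 203π/180 / (1 - tan²203π/180) = 1.036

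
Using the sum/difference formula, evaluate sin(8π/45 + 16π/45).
sin(8π/45 + 16π/45) = sin 8π/45 cos 16π/45 + cos 8π/45 sin 16π/45 = 0.9945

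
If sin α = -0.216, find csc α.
csc α = 1/sin α = -4.63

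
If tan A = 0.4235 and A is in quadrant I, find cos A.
cos A = 0.9208 (using tan²A + 1 = sec²A)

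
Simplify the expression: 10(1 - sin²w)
10(1 - sin²w) = 10(cos²w) (using Pythagorean identity)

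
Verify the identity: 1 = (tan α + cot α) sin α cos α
RHS = (sin α/cos α + cos α/sin α) sin α cos α = ((sin²α + cos²α)/(sin α cos α)) · sin α cos α = sin²α + cos²α = 1 = LHS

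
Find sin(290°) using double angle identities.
sin(290°) = 2 sin 145° cos 145° = -0.9397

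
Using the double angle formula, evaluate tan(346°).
tan(346°) = 2 tan 173° / (1 - tan²173°) = -0.2493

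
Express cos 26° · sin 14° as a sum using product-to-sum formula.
cos 26° sin 14° = (1/2)[sin(26°+14°) - sin(26°-14°)]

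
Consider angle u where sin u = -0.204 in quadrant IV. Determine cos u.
cos u = √(1 - sin²u) = 0.979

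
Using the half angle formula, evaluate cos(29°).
cos(29°) = √((1 + cos 58°)/2) = 0.8746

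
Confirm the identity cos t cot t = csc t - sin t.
RHS = 1/sin t - sin t = (1 - sin²t)/sin t = cos²t/sin t = cos t · (cos t/sin t) = cos t cot t = LHS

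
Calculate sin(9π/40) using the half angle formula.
sin(9π/40) = √((1 - cos 9π/20)/2) = 0.6494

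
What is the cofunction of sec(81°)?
sec(81°) = csc(90° - 81°) = csc(9°)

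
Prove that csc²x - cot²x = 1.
LHS = 1/sin²x - cos²x/sin²x = (1 - cos²x)/sin²x = sin²x/sin²x = 1 = RHS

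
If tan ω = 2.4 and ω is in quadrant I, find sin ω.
sin ω = 0.9231 (using tan²ω + 1 = sec²ω)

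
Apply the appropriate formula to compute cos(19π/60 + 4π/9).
cos(19π/60 + 4π/9) = cos 19π/60 cos 4π/9 - sin 19π/60 sin 4π/9 = -0.7314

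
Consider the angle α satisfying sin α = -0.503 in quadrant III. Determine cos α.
cos α = ±√(1 - sin²α) = -0.8643 (negative in QIII)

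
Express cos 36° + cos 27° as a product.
cos 36° + cos 27° = 2 cos(31.5°) cos(4.5°)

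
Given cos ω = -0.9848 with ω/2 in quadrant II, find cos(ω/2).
cos(ω/2) = ±√((1 + cos ω)/2); negative since ω/2 ∈ QII, so cos(ω/2) = -0.08718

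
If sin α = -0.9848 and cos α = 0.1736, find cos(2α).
cos(2α) = cos²α - sin²α = -0.9397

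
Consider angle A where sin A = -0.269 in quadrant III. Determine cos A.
cos A = ±√(1 - sin²A) = -0.9631 (negative in QIII)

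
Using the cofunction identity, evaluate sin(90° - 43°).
sin(90° - 43°) = cos(43°) = 0.7314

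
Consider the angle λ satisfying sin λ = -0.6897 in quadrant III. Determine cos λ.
cos λ = ±√(1 - sin²λ) = -0.7241 (negative in QIII)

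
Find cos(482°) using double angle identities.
cos(482°) = cos²241° - sin²241° = -0.5299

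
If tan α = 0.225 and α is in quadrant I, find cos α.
cos α = 0.9756 (using tan²α + 1 = sec²α)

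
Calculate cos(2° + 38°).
cos(2° + 38°) = cos 2° cos 38° - sin 2° sin 38° = 0.766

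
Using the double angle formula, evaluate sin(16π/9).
sin(16π/9) = 2 sin 8π/9 cos 8π/9 = -0.6428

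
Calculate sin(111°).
sin(111°) = 0.9336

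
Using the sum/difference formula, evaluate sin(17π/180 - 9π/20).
sin(17π/180 - 9π/20) = sin 17π/180 cos 9π/20 - cos 17π/180 sin 9π/20 = -0.8988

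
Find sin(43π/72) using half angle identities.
sin(43π/72) = √((1 - cos 43π/36)/2) = 0.9537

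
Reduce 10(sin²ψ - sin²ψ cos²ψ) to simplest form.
10(sin²ψ - sin²ψ cos²ψ) = 10(sin⁴ψ) (using Factoring)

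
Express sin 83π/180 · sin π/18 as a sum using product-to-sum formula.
sin 83π/180 sin π/18 = (1/2)[cos(83π/180-π/18) - cos(83π/180+π/18)]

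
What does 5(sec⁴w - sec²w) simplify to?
5(sec⁴w - sec²w) = 5(tan⁴w + tan²w) (using Pythagorean)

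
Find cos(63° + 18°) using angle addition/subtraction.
cos(63° + 18°) = cos 63° cos 18° - sin 63° sin 18° = 0.1564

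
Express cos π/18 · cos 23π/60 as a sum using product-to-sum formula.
cos π/18 cos 23π/60 = (1/2)[cos(π/18-23π/60) + cos(π/18+23π/60)]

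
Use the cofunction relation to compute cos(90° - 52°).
cos(90° - 52°) = sin(52°) = 0.788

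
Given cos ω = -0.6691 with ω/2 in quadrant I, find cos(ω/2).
cos(ω/2) = ±√((1 + cos ω)/2); positive since ω/2 ∈ QI, so cos(ω/2) = 0.4068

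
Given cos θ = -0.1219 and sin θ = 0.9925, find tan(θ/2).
tan(θ/2) = sin θ / (1 + cos θ) = 1.13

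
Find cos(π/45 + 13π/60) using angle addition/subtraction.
cos(π/45 + 13π/60) = cos π/45 cos 13π/60 - sin π/45 sin 13π/60 = 0.7314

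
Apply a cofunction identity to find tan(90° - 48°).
tan(90° - 48°) = cot(48°) = 0.9004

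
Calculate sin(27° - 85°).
sin(27° - 85°) = sin 27° cos 85° - cos 27° sin 85° = -0.848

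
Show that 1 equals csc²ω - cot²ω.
RHS = 1/sin²ω - cos²ω/sin²ω = (1 - cos²ω)/sin²ω = sin²ω/sin²ω = 1 = LHS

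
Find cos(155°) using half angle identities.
cos(155°) = -√((1 + cos 310°)/2) = -0.9063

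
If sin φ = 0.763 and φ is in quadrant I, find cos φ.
cos φ = 0.6464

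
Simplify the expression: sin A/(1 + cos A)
sin A/(1 + cos A) = tan(A/2) (using Half angle)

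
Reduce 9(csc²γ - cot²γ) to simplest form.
9(csc²γ - cot²γ) = 9 (using Pythagorean identity)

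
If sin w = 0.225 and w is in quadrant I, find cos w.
cos w = 0.9744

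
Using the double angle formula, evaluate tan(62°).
tan(62°) = 2 tan 31° / (1 - tan²31°) = 1.881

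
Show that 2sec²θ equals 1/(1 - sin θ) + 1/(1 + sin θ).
RHS = [(1 + sin θ) + (1 - sin θ)] / [(1 - sin θ)(1 + sin θ)] = 2/(1 - sin²θ) = 2/cos²θ = 2sec²θ = LHS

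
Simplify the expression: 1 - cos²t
1 - cos²t = sin²t (using Pythagorean identity)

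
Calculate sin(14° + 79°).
sin(14° + 79°) = sin 14° cos 79° + cos 14° sin 79° = 0.9986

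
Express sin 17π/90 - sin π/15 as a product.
sin 17π/90 - sin π/15 = 2 cos(23π/180) sin(11π/180)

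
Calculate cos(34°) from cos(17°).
cos(34°) = cos²17° - sin²17° = 0.829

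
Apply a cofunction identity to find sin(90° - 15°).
sin(90° - 15°) = cos(15°) = (√6+√2)/4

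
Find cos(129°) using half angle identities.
cos(129°) = -√((1 + cos 258°)/2) = -0.6293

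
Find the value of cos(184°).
cos(184°) = -0.9976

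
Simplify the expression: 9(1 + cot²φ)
9(1 + cot²φ) = 9(csc²φ) (using Pythagorean identity)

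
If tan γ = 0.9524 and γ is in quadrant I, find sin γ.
sin γ = 0.6897 (using tan²γ + 1 = sec²γ)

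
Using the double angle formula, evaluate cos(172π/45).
cos(172π/45) = cos²86π/45 - sin²86π/45 = 0.848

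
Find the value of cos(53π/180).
cos(53π/180) = 0.6018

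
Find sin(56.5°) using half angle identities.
sin(56.5°) = √((1 - cos 113°)/2) = 0.8339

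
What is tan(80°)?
tan(80°) = 5.671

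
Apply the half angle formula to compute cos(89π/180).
cos(89π/180) = √((1 + cos 89π/90)/2) = 0.01745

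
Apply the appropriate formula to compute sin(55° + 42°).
sin(55° + 42°) = sin 55° cos 42° + cos 55° sin 42° = 0.9925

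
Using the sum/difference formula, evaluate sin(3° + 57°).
sin(3° + 57°) = sin 3° cos 57° + cos 3° sin 57° = √3/2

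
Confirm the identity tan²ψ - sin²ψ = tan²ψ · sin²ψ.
LHS = sin²ψ/cos²ψ - sin²ψ = sin²ψ(1/cos²ψ - 1) = sin²ψ · (1 - cos²ψ)/cos²ψ = sin²ψ · sin²ψ/cos²ψ = sin²ψ · tan²ψ = RHS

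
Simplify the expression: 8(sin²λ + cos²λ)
8(sin²λ + cos²λ) = 8 (using Pythagorean identity)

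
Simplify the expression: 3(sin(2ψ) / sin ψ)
3(sin(2ψ) / sin ψ) = 3(2 cos ψ) (using Double angle)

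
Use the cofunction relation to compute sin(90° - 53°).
sin(90° - 53°) = cos(53°) = 0.6018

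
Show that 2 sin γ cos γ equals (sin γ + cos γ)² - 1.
RHS = sin²γ + 2 sin γ cos γ + cos²γ - 1 = (sin²γ + cos²γ) + 2 sin γ cos γ - 1 = 1 + 2 sin γ cos γ - 1 = 2 sin γ cos γ = LHS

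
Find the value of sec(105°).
sec(105°) = -3.864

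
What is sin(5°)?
sin(5°) = 0.08716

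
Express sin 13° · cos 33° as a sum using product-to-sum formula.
sin 13° cos 33° = (1/2)[sin(13°+33°) + sin(13°-33°)]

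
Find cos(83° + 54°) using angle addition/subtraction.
cos(83° + 54°) = cos 83° cos 54° - sin 83° sin 54° = -0.7314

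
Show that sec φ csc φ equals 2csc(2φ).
RHS = 2/sin(2φ) = 2/(2 sin φ cos φ) = 1/(sin φ cos φ) = (1/cos φ)(1/sin φ) = sec φ csc φ = LHS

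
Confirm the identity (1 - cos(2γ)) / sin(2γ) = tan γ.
LHS = 2sin²γ / (2 sin γ cos γ) = sin γ/cos γ = tan γ = RHS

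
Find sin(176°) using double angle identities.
sin(176°) = 2 sin 88° cos 88° = 0.06976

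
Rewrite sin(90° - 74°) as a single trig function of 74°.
sin(90° - 74°) = cos(74°)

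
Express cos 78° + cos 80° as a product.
cos 78° + cos 80° = 2 cos(79°) cos(-1°)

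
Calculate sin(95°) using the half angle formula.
sin(95°) = √((1 - cos 190°)/2) = 0.9962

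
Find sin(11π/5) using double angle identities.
sin(11π/5) = 2 sin 11π/10 cos 11π/10 = 0.5878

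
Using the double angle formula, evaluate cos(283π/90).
cos(283π/90) = 2cos²283π/180 - 1 = -0.8988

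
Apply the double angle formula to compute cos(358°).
cos(358°) = 1 - 2sin²179° = 0.9994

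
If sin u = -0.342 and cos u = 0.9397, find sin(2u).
sin(2u) = 2 sin u cos u = -0.6428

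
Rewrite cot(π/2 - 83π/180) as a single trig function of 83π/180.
cot(π/2 - 83π/180) = tan(83π/180)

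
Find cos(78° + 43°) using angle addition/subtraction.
cos(78° + 43°) = cos 78° cos 43° - sin 78° sin 43° = -0.515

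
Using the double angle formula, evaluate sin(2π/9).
sin(2π/9) = 2 sin π/9 cos π/9 = 0.6428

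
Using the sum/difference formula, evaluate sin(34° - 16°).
sin(34° - 16°) = sin 34° cos 16° - cos 34° sin 16° = 0.309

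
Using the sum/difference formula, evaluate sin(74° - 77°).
sin(74° - 77°) = sin 74° cos 77° - cos 74° sin 77° = -0.05234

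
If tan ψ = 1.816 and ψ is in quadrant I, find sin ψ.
sin ψ = 0.876 (using tan²ψ + 1 = sec²ψ)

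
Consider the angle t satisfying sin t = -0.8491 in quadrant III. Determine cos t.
cos t = ±√(1 - sin²t) = -0.5282 (negative in QIII)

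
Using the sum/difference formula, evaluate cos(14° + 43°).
cos(14° + 43°) = cos 14° cos 43° - sin 14° sin 43° = 0.5446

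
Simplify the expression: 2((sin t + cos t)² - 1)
2((sin t + cos t)² - 1) = 2(sin(2t)) (using Pythagorean + double angle)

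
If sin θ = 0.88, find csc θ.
csc θ = 1/sin θ = 1.136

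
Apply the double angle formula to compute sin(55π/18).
sin(55π/18) = 2 sin 55π/36 cos 55π/36 = -0.1736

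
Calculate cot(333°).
cot(333°) = -1.963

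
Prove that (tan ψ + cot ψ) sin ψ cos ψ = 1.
LHS = (sin ψ/cos ψ + cos ψ/sin ψ) sin ψ cos ψ = ((sin²ψ + cos²ψ)/(sin ψ cos ψ)) · sin ψ cos ψ = sin²ψ + cos²ψ = 1 = RHS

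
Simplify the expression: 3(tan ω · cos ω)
3(tan ω · cos ω) = 3(sin ω) (using Quotient identity)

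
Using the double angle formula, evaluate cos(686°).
cos(686°) = cos²343° - sin²343° = 0.829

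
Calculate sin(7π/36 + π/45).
sin(7π/36 + π/45) = sin 7π/36 cos π/45 + cos 7π/36 sin π/45 = 0.6293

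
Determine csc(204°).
csc(204°) = -2.459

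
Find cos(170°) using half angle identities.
cos(170°) = -√((1 + cos 340°)/2) = -0.9848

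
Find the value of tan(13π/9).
tan(13π/9) = 5.671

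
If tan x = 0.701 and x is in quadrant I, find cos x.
cos x = 0.8188 (using tan²x + 1 = sec²x)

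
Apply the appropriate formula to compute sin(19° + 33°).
sin(19° + 33°) = sin 19° cos 33° + cos 19° sin 33° = 0.788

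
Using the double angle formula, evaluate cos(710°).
cos(710°) = 1 - 2sin²355° = 0.9848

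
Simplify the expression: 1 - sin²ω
1 - sin²ω = cos²ω (using Pythagorean identity)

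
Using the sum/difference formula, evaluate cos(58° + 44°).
cos(58° + 44°) = cos 58° cos 44° - sin 58° sin 44° = -0.2079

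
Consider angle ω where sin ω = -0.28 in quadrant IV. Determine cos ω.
cos ω = √(1 - sin²ω) = 0.96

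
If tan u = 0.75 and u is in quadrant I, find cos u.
cos u = 0.8 (using tan²u + 1 = sec²u)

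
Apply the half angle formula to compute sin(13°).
sin(13°) = √((1 - cos 26°)/2) = 0.225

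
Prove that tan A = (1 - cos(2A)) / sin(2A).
RHS = 2sin²A / (2 sin A cos A) = sin A/cos A = tan A = LHS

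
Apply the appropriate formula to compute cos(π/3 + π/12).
cos(π/3 + π/12) = cos π/3 cos π/12 - sin π/3 sin π/12 = (√6-√2)/4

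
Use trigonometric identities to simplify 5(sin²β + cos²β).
5(sin²β + cos²β) = 5 (using Pythagorean identity)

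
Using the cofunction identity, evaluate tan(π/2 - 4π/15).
tan(π/2 - 4π/15) = cot(4π/15) = 0.9004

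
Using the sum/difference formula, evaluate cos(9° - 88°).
cos(9° - 88°) = cos 9° cos 88° + sin 9° sin 88° = 0.1908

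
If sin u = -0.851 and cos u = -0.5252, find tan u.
tan u = sin u / cos u = 1.62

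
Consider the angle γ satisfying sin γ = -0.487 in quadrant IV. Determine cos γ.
cos γ = √(1 - sin²γ) = 0.8734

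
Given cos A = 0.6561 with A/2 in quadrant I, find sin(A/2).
sin(A/2) = ±√((1 - cos A)/2); positive since A/2 ∈ QI, so sin(A/2) = 0.4147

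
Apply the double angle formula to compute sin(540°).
sin(540°) = 2 sin 270° cos 270° = 0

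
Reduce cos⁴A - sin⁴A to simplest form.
cos⁴A - sin⁴A = cos(2A) (using Factoring + double angle)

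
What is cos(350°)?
cos(350°) = 0.9848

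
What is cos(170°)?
cos(170°) = -0.9848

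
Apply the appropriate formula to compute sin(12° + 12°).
sin(12° + 12°) = sin 12° cos 12° + cos 12° sin 12° = 0.4067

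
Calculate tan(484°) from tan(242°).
tan(484°) = 2 tan 242° / (1 - tan²242°) = -1.483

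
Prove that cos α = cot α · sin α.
RHS = (cos α/sin α) · sin α = cos α = LHS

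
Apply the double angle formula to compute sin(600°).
sin(600°) = 2 sin 300° cos 300° = -√3/2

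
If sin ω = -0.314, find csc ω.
csc ω = 1/sin ω = -3.185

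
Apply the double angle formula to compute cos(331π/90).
cos(331π/90) = cos²331π/180 - sin²331π/180 = 0.5299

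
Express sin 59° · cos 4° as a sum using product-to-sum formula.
sin 59° cos 4° = (1/2)[sin(59°+4°) + sin(59°-4°)]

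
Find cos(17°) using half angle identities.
cos(17°) = √((1 + cos 34°)/2) = 0.9563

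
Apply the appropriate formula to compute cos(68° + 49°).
cos(68° + 49°) = cos 68° cos 49° - sin 68° sin 49° = -0.454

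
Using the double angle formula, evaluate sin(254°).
sin(254°) = 2 sin 127° cos 127° = -0.9613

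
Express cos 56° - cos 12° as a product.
cos 56° - cos 12° = -2 sin(34°) sin(22°)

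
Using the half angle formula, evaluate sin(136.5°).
sin(136.5°) = √((1 - cos 273°)/2) = 0.6884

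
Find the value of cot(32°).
cot(32°) = 1.6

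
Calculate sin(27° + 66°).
sin(27° + 66°) = sin 27° cos 66° + cos 27° sin 66° = 0.9986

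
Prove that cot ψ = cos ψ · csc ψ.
RHS = cos ψ · (1/sin ψ) = cos ψ/sin ψ = cot ψ = LHS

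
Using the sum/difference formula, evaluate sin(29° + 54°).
sin(29° + 54°) = sin 29° cos 54° + cos 29° sin 54° = 0.9925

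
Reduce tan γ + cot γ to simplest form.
tan γ + cot γ = sec γ csc γ (using Quotient identities)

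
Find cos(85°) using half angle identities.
cos(85°) = √((1 + cos 170°)/2) = 0.08716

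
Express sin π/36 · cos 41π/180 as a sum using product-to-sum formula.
sin π/36 cos 41π/180 = (1/2)[sin(π/36+41π/180) + sin(π/36-41π/180)]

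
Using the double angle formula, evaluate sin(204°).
sin(204°) = 2 sin 102° cos 102° = -0.4067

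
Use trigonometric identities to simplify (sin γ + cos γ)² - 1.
(sin γ + cos γ)² - 1 = sin(2γ) (using Pythagorean + double angle)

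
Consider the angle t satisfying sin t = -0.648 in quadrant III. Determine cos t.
cos t = ±√(1 - sin²t) = -0.7616 (negative in QIII)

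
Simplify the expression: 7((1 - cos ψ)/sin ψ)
7((1 - cos ψ)/sin ψ) = 7(tan(ψ/2)) (using Half angle)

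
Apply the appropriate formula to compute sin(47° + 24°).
sin(47° + 24°) = sin 47° cos 24° + cos 47° sin 24° = 0.9455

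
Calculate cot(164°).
cot(164°) = -3.487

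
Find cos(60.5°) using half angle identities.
cos(60.5°) = √((1 + cos 121°)/2) = 0.4924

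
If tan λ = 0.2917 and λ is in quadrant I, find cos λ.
cos λ = 0.96 (using tan²λ + 1 = sec²λ)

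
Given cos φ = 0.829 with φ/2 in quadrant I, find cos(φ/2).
cos(φ/2) = ±√((1 + cos φ)/2); positive since φ/2 ∈ QI, so cos(φ/2) = 0.9563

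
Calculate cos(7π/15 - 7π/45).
cos(7π/15 - 7π/45) = cos 7π/15 cos 7π/45 + sin 7π/15 sin 7π/45 = 0.5592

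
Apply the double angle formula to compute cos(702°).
cos(702°) = cos²351° - sin²351° = 0.9511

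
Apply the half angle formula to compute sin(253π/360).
sin(253π/360) = √((1 - cos 253π/180)/2) = 0.8039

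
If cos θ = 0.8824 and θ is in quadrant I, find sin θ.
sin θ = 0.4705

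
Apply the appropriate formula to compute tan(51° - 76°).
tan(51° - 76°) = (tan 51° - tan 76°)/(1 + tan 51° tan 76°) = -0.4663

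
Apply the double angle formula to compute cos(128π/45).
cos(128π/45) = cos²64π/45 - sin²64π/45 = -0.8829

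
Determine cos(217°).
cos(217°) = -0.7986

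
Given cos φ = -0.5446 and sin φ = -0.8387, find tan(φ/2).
tan(φ/2) = sin φ / (1 + cos φ) = -1.842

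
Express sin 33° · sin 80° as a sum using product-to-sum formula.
sin 33° sin 80° = (1/2)[cos(33°-80°) - cos(33°+80°)]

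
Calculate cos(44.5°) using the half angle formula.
cos(44.5°) = √((1 + cos 89°)/2) = 0.7133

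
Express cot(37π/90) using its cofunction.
cot(37π/90) = tan(π/2 - 37π/90) = tan(4π/45)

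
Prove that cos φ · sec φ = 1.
LHS = cos φ · (1/cos φ) = 1 = RHS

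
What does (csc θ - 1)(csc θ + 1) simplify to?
(csc θ - 1)(csc θ + 1) = cot²θ (using Diff. of squares)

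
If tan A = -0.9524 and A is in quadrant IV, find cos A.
cos A = 0.7241 (using tan²A + 1 = sec²A)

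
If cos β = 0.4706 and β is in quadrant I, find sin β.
sin β = 0.8823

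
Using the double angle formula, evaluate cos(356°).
cos(356°) = cos²178° - sin²178° = 0.9976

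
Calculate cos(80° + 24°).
cos(80° + 24°) = cos 80° cos 24° - sin 80° sin 24° = -0.2419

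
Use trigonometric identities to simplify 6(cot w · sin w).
6(cot w · sin w) = 6(cos w) (using Quotient identity)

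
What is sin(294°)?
sin(294°) = -0.9135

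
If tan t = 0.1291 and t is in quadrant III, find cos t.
cos t = -0.9918 (using tan²t + 1 = sec²t)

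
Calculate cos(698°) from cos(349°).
cos(698°) = cos²349° - sin²349° = 0.9272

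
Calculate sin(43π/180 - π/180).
sin(43π/180 - π/180) = sin 43π/180 cos π/180 - cos 43π/180 sin π/180 = 0.6691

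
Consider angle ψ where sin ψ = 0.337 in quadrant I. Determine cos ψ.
cos ψ = √(1 - sin²ψ) = 0.9415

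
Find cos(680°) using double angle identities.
cos(680°) = cos²340° - sin²340° = 0.766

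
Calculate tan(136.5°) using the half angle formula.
tan(136.5°) = sin 273° / (1 + cos 273°) = -0.949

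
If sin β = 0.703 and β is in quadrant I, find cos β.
cos β = 0.7112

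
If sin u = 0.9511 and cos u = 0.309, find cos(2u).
cos(2u) = cos²u - sin²u = -0.8091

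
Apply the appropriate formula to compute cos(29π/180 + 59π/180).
cos(29π/180 + 59π/180) = cos 29π/180 cos 59π/180 - sin 29π/180 sin 59π/180 = 0.0349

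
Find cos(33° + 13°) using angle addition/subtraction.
cos(33° + 13°) = cos 33° cos 13° - sin 33° sin 13° = 0.6947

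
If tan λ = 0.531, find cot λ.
cot λ = 1/tan λ = 1.883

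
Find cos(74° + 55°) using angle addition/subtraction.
cos(74° + 55°) = cos 74° cos 55° - sin 74° sin 55° = -0.6293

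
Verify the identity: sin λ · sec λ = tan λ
LHS = sin λ · (1/cos λ) = sin λ/cos λ = tan λ = RHS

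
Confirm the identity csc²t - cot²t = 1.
LHS = 1/sin²t - cos²t/sin²t = (1 - cos²t)/sin²t = sin²t/sin²t = 1 = RHS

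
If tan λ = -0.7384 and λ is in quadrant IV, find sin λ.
sin λ = -0.594 (using tan²λ + 1 = sec²λ)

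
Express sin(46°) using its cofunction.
sin(46°) = cos(90° - 46°) = cos(44°)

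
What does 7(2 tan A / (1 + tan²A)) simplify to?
7(2 tan A / (1 + tan²A)) = 7(sin(2A)) (using Double angle)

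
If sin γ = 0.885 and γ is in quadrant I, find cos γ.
cos γ = 0.4656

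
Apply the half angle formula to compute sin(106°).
sin(106°) = √((1 - cos 212°)/2) = 0.9613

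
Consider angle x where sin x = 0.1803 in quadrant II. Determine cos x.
cos x = ±√(1 - sin²x) = -0.9836 (negative in QII)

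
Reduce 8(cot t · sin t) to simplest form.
8(cot t · sin t) = 8(cos t) (using Quotient identity)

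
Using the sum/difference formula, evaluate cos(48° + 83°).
cos(48° + 83°) = cos 48° cos 83° - sin 48° sin 83° = -0.6561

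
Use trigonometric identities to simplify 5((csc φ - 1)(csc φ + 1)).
5((csc φ - 1)(csc φ + 1)) = 5(cot²φ) (using Diff. of squares)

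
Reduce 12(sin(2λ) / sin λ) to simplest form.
12(sin(2λ) / sin λ) = 12(2 cos λ) (using Double angle)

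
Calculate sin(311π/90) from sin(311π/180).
sin(311π/90) = 2 sin 311π/180 cos 311π/180 = -0.9903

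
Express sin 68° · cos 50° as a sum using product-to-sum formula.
sin 68° cos 50° = (1/2)[sin(68°+50°) + sin(68°-50°)]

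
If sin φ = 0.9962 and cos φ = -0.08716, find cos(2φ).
cos(2φ) = cos²φ - sin²φ = -0.9848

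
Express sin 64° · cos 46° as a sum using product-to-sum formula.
sin 64° cos 46° = (1/2)[sin(64°+46°) + sin(64°-46°)]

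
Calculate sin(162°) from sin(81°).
sin(162°) = 2 sin 81° cos 81° = 0.309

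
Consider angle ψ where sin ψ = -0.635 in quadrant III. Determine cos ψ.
cos ψ = ±√(1 - sin²ψ) = -0.7725 (negative in QIII)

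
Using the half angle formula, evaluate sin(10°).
sin(10°) = √((1 - cos 20°)/2) = 0.1736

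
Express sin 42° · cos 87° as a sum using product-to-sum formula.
sin 42° cos 87° = (1/2)[sin(42°+87°) + sin(42°-87°)]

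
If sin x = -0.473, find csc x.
csc x = 1/sin x = -2.114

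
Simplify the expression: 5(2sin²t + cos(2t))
5(2sin²t + cos(2t)) = 5 (using Double angle)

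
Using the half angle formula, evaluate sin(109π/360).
sin(109π/360) = √((1 - cos 109π/180)/2) = 0.8141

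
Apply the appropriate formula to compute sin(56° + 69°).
sin(56° + 69°) = sin 56° cos 69° + cos 56° sin 69° = 0.8192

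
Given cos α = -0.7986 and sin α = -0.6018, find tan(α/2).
tan(α/2) = sin α / (1 + cos α) = -2.988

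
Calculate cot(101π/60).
cot(101π/60) = -0.6494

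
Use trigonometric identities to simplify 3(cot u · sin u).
3(cot u · sin u) = 3(cos u) (using Quotient identity)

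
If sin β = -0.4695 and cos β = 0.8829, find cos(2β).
cos(2β) = cos²β - sin²β = 0.5591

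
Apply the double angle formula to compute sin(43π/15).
sin(43π/15) = 2 sin 43π/30 cos 43π/30 = 0.4067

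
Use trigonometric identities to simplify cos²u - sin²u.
cos²u - sin²u = cos(2u) (using Double angle)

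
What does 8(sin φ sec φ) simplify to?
8(sin φ sec φ) = 8(tan φ) (using Reciprocal + quotient)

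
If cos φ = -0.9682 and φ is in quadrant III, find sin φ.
sin φ = -0.2502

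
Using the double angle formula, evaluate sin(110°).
sin(110°) = 2 sin 55° cos 55° = 0.9397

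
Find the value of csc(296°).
csc(296°) = -1.113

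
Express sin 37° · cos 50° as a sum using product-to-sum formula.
sin 37° cos 50° = (1/2)[sin(37°+50°) + sin(37°-50°)]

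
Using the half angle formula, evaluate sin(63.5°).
sin(63.5°) = √((1 - cos 127°)/2) = 0.8949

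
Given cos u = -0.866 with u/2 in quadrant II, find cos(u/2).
cos(u/2) = ±√((1 + cos u)/2); negative since u/2 ∈ QII, so cos(u/2) = -0.2588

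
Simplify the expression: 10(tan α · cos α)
10(tan α · cos α) = 10(sin α) (using Quotient identity)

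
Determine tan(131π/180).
tan(131π/180) = -1.15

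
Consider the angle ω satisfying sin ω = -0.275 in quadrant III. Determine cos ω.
cos ω = ±√(1 - sin²ω) = -0.9614 (negative in QIII)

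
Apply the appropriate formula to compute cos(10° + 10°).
cos(10° + 10°) = cos 10° cos 10° - sin 10° sin 10° = 0.9397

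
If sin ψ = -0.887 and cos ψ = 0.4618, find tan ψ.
tan ψ = sin ψ / cos ψ = -1.921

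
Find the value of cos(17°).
cos(17°) = 0.9563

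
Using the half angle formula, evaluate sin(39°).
sin(39°) = √((1 - cos 78°)/2) = 0.6293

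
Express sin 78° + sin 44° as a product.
sin 78° + sin 44° = 2 sin(61°) cos(17°)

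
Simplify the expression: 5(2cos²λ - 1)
5(2cos²λ - 1) = 5(cos(2λ)) (using Double angle)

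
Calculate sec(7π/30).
sec(7π/30) = 1.346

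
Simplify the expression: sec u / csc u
sec u / csc u = tan u (using Reciprocal identities)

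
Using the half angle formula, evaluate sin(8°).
sin(8°) = √((1 - cos 16°)/2) = 0.1392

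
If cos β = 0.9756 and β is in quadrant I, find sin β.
sin β = 0.2196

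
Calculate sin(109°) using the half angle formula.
sin(109°) = √((1 - cos 218°)/2) = 0.9455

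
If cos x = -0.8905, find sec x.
sec x = 1/cos x = -1.123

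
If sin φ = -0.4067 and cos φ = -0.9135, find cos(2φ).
cos(2φ) = cos²φ - sin²φ = 0.6691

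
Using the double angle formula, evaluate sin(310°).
sin(310°) = 2 sin 155° cos 155° = -0.766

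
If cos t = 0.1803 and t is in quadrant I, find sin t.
sin t = 0.9836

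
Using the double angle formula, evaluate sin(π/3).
sin(π/3) = 2 sin π/6 cos π/6 = √3/2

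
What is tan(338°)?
tan(338°) = -0.404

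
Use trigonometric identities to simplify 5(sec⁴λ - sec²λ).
5(sec⁴λ - sec²λ) = 5(tan⁴λ + tan²λ) (using Pythagorean)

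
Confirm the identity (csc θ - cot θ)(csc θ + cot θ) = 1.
LHS = csc²θ - cot²θ = (1 + cot²θ) - cot²θ = 1 = RHS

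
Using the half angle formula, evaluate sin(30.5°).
sin(30.5°) = √((1 - cos 61°)/2) = 0.5075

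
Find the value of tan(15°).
tan(15°) = 2-√3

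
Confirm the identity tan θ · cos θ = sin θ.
LHS = (sin θ/cos θ) · cos θ = sin θ = RHS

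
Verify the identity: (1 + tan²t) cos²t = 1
LHS = sec²t · cos²t = (1/cos²t) · cos²t = 1 = RHS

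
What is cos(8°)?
cos(8°) = 0.9903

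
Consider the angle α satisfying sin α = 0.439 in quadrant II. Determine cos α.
cos α = ±√(1 - sin²α) = -0.8985 (negative in QII)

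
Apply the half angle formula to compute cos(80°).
cos(80°) = √((1 + cos 160°)/2) = 0.1736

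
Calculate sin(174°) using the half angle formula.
sin(174°) = √((1 - cos 348°)/2) = 0.1045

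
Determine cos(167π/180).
cos(167π/180) = -0.9744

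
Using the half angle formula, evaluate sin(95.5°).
sin(95.5°) = √((1 - cos 191°)/2) = 0.9954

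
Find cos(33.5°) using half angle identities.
cos(33.5°) = √((1 + cos 67°)/2) = 0.8339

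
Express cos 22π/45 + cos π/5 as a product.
cos 22π/45 + cos π/5 = 2 cos(31π/90) cos(13π/90)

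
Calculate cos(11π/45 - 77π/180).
cos(11π/45 - 77π/180) = cos 11π/45 cos 77π/180 + sin 11π/45 sin 77π/180 = 0.8387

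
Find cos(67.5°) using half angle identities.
cos(67.5°) = √((1 + cos 135°)/2) = √(2-√2)/2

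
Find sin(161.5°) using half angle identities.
sin(161.5°) = √((1 - cos 323°)/2) = 0.3173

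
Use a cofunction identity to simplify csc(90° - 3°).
csc(90° - 3°) = sec(3°)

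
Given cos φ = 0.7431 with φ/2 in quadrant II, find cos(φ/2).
cos(φ/2) = ±√((1 + cos φ)/2); negative since φ/2 ∈ QII, so cos(φ/2) = -0.9336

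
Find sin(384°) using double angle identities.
sin(384°) = 2 sin 192° cos 192° = 0.4067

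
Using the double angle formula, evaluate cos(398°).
cos(398°) = cos²199° - sin²199° = 0.788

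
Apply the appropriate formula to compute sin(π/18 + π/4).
sin(π/18 + π/4) = sin π/18 cos π/4 + cos π/18 sin π/4 = 0.8192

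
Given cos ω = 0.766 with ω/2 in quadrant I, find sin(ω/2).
sin(ω/2) = ±√((1 - cos ω)/2); positive since ω/2 ∈ QI, so sin(ω/2) = 0.3421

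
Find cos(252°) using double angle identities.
cos(252°) = cos²126° - sin²126° = -0.309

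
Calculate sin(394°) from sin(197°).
sin(394°) = 2 sin 197° cos 197° = 0.5592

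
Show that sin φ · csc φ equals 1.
LHS = sin φ · (1/sin φ) = 1 = RHS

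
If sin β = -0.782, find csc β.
csc β = 1/sin β = -1.279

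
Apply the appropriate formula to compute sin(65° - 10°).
sin(65° - 10°) = sin 65° cos 10° - cos 65° sin 10° = 0.8192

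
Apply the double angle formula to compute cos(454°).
cos(454°) = cos²227° - sin²227° = -0.06976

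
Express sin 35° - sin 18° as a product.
sin 35° - sin 18° = 2 cos(26.5°) sin(8.5°)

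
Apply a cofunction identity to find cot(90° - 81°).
cot(90° - 81°) = tan(81°) = 6.314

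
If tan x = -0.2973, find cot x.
cot x = 1/tan x = -3.364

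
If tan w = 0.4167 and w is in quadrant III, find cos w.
cos w = -0.9231 (using tan²w + 1 = sec²w)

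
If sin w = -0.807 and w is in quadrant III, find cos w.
cos w = -0.5906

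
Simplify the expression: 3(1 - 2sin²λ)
3(1 - 2sin²λ) = 3(cos(2λ)) (using Double angle)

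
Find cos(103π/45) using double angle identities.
cos(103π/45) = cos²103π/90 - sin²103π/90 = 0.6157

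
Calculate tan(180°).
tan(180°) = 0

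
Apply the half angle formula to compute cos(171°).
cos(171°) = -√((1 + cos 342°)/2) = -0.9877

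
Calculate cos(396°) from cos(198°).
cos(396°) = cos²198° - sin²198° = 0.809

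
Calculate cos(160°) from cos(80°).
cos(160°) = cos²80° - sin²80° = -0.9397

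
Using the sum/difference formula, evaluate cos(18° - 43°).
cos(18° - 43°) = cos 18° cos 43° + sin 18° sin 43° = 0.9063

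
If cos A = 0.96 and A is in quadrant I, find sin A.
sin A = 0.28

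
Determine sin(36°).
sin(36°) = 0.5878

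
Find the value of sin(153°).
sin(153°) = 0.454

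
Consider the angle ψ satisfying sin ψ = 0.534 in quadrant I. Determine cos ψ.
cos ψ = √(1 - sin²ψ) = 0.8455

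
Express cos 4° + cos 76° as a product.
cos 4° + cos 76° = 2 cos(40°) cos(-36°)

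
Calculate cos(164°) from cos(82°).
cos(164°) = 1 - 2sin²82° = -0.9613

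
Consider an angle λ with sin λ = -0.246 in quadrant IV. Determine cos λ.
cos λ = √(1 - sin²λ) = 0.9693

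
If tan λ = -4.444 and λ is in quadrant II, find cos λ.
cos λ = -0.2195 (using tan²λ + 1 = sec²λ)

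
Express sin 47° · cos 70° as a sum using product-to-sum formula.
sin 47° cos 70° = (1/2)[sin(47°+70°) + sin(47°-70°)]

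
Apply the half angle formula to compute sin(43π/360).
sin(43π/360) = √((1 - cos 43π/180)/2) = 0.3665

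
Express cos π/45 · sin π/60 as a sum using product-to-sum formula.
cos π/45 sin π/60 = (1/2)[sin(π/45+π/60) - sin(π/45-π/60)]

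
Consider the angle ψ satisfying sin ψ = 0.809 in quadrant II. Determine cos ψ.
cos ψ = ±√(1 - sin²ψ) = -0.5878 (negative in QII)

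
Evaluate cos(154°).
cos(154°) = -0.8988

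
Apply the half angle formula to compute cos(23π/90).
cos(23π/90) = √((1 + cos 23π/45)/2) = 0.6947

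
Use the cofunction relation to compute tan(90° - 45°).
tan(90° - 45°) = cot(45°) = 1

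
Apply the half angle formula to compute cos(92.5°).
cos(92.5°) = -√((1 + cos 185°)/2) = -0.04362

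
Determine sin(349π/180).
sin(349π/180) = -0.1908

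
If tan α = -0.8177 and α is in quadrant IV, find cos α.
cos α = 0.7741 (using tan²α + 1 = sec²α)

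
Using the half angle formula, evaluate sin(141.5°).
sin(141.5°) = √((1 - cos 283°)/2) = 0.6225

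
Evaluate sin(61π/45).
sin(61π/45) = -0.8988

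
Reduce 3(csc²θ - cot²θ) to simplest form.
3(csc²θ - cot²θ) = 3 (using Pythagorean identity)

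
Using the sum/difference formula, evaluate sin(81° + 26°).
sin(81° + 26°) = sin 81° cos 26° + cos 81° sin 26° = 0.9563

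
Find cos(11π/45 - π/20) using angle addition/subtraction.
cos(11π/45 - π/20) = cos 11π/45 cos π/20 + sin 11π/45 sin π/20 = 0.8192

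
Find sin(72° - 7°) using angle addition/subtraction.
sin(72° - 7°) = sin 72° cos 7° - cos 72° sin 7° = 0.9063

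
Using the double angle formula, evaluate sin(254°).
sin(254°) = 2 sin 127° cos 127° = -0.9613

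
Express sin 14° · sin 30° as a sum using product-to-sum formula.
sin 14° sin 30° = (1/2)[cos(14°-30°) - cos(14°+30°)]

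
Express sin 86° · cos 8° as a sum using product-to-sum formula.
sin 86° cos 8° = (1/2)[sin(86°+8°) + sin(86°-8°)]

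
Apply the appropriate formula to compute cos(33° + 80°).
cos(33° + 80°) = cos 33° cos 80° - sin 33° sin 80° = -0.3907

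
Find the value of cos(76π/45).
cos(76π/45) = 0.5592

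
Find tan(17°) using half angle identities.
tan(17°) = sin 34° / (1 + cos 34°) = 0.3057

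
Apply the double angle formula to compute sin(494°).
sin(494°) = 2 sin 247° cos 247° = 0.7193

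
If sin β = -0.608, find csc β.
csc β = 1/sin β = -1.645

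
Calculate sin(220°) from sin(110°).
sin(220°) = 2 sin 110° cos 110° = -0.6428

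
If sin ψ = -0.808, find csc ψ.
csc ψ = 1/sin ψ = -1.238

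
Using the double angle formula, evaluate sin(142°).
sin(142°) = 2 sin 71° cos 71° = 0.6157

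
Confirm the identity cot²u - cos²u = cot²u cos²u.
LHS = cos²u/sin²u - cos²u = cos²u(1/sin²u - 1) = cos²u · (1 - sin²u)/sin²u = cos²u · cos²u/sin²u = cos²u · cot²u = RHS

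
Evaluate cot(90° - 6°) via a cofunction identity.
cot(90° - 6°) = tan(6°) = 0.1051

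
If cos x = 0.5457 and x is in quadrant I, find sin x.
sin x = 0.838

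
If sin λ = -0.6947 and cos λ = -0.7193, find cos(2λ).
cos(2λ) = cos²λ - sin²λ = 0.03478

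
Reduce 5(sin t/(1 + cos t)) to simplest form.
5(sin t/(1 + cos t)) = 5(tan(t/2)) (using Half angle)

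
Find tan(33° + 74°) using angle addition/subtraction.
tan(33° + 74°) = (tan 33° + tan 74°)/(1 - tan 33° tan 74°) = -3.271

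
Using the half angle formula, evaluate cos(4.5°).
cos(4.5°) = √((1 + cos 9°)/2) = 0.9969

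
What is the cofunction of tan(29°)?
tan(29°) = cot(90° - 29°) = cot(61°)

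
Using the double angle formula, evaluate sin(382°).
sin(382°) = 2 sin 191° cos 191° = 0.3746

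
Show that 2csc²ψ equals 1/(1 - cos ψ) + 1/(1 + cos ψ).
RHS = [(1 + cos ψ) + (1 - cos ψ)] / [(1 - cos ψ)(1 + cos ψ)] = 2/(1 - cos²ψ) = 2/sin²ψ = 2csc²ψ = LHS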